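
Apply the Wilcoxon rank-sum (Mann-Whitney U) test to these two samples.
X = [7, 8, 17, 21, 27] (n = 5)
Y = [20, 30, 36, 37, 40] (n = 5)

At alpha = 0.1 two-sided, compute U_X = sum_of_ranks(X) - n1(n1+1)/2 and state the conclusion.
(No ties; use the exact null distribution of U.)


Step 1: Combine and sort all 10 observations; assign midranks.
sorted (value, group): (7,X), (8,X), (17,X), (20,Y), (21,X), (27,X), (30,Y), (36,Y), (37,Y), (40,Y)
ranks: 7->1, 8->2, 17->3, 20->4, 21->5, 27->6, 30->7, 36->8, 37->9, 40->10
Step 2: Rank sum for X: R1 = 1 + 2 + 3 + 5 + 6 = 17.
Step 3: U_X = R1 - n1(n1+1)/2 = 17 - 5*6/2 = 17 - 15 = 2.
       U_Y = n1*n2 - U_X = 25 - 2 = 23.
Step 4: No ties, so the exact null distribution of U (based on enumerating the C(10,5) = 252 equally likely rank assignments) gives the two-sided p-value.
Step 5: p-value = 0.031746; compare to alpha = 0.1. reject H0.

U_X = 2, p = 0.031746, reject H0 at alpha = 0.1.


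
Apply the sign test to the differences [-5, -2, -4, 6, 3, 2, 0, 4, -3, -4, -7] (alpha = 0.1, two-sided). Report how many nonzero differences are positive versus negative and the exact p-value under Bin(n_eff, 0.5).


Step 1: Discard zero differences. Original n = 11; n_eff = number of nonzero differences = 10.
Nonzero differences (with sign): -5, -2, -4, +6, +3, +2, +4, -3, -4, -7
Step 2: Count signs: positive = 4, negative = 6.
Step 3: Under H0: P(positive) = 0.5, so the number of positives S ~ Bin(10, 0.5).
Step 4: Two-sided exact p-value = sum of Bin(10,0.5) probabilities at or below the observed probability = 0.753906.
Step 5: alpha = 0.1. fail to reject H0.

n_eff = 10, pos = 4, neg = 6, p = 0.753906, fail to reject H0.


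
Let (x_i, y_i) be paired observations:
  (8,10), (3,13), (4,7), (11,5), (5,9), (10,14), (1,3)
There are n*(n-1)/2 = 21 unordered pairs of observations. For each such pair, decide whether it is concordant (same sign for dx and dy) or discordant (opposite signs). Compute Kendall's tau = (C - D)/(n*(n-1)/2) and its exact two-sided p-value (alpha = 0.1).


Step 1: Enumerate the 21 unordered pairs (i,j) with i<j and classify each by sign(x_j-x_i) * sign(y_j-y_i).
  (1,2):dx=-5,dy=+3->D; (1,3):dx=-4,dy=-3->C; (1,4):dx=+3,dy=-5->D; (1,5):dx=-3,dy=-1->C
  (1,6):dx=+2,dy=+4->C; (1,7):dx=-7,dy=-7->C; (2,3):dx=+1,dy=-6->D; (2,4):dx=+8,dy=-8->D
  (2,5):dx=+2,dy=-4->D; (2,6):dx=+7,dy=+1->C; (2,7):dx=-2,dy=-10->C; (3,4):dx=+7,dy=-2->D
  (3,5):dx=+1,dy=+2->C; (3,6):dx=+6,dy=+7->C; (3,7):dx=-3,dy=-4->C; (4,5):dx=-6,dy=+4->D
  (4,6):dx=-1,dy=+9->D; (4,7):dx=-10,dy=-2->C; (5,6):dx=+5,dy=+5->C; (5,7):dx=-4,dy=-6->C
  (6,7):dx=-9,dy=-11->C
Step 2: C = 13, D = 8, total pairs = 21.
Step 3: tau = (C - D)/(n(n-1)/2) = (13 - 8)/21 = 0.238095.
Step 4: Exact two-sided p-value (enumerate n! = 5040 permutations of y under H0): p = 0.561905.
Step 5: alpha = 0.1. fail to reject H0.

tau_b = 0.2381 (C=13, D=8), p = 0.561905, fail to reject H0.


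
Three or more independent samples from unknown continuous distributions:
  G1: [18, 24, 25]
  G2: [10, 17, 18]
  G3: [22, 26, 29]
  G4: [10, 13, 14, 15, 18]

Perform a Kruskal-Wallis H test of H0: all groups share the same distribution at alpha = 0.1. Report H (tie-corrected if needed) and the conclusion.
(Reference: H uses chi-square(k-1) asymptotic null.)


Step 1: Combine all N = 14 observations and assign midranks.
sorted (value, group, rank): (10,G2,1.5), (10,G4,1.5), (13,G4,3), (14,G4,4), (15,G4,5), (17,G2,6), (18,G1,8), (18,G2,8), (18,G4,8), (22,G3,10), (24,G1,11), (25,G1,12), (26,G3,13), (29,G3,14)
Step 2: Sum ranks within each group.
R_1 = 31 (n_1 = 3)
R_2 = 15.5 (n_2 = 3)
R_3 = 37 (n_3 = 3)
R_4 = 21.5 (n_4 = 5)
Step 3: H = 12/(N(N+1)) * sum(R_i^2/n_i) - 3(N+1)
     = 12/(14*15) * (31^2/3 + 15.5^2/3 + 37^2/3 + 21.5^2/5) - 3*15
     = 0.057143 * 949.2 - 45
     = 9.240000.
Step 4: Ties present; correction factor C = 1 - 30/(14^3 - 14) = 0.989011. Corrected H = 9.240000 / 0.989011 = 9.342667.
Step 5: Under H0, H ~ chi^2(3); p-value = 0.025065.
Step 6: alpha = 0.1. reject H0.

H = 9.3427, df = 3, p = 0.025065, reject H0.


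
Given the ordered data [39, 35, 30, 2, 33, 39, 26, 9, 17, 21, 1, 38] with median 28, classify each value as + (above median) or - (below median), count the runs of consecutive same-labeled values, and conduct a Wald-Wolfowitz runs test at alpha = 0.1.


Step 1: Compute median = 28; label A = above, B = below.
Labels in order: AAABAABBBBBA  (n_A = 6, n_B = 6)
Step 2: Count runs R = 5.
Step 3: Under H0 (random ordering), E[R] = 2*n_A*n_B/(n_A+n_B) + 1 = 2*6*6/12 + 1 = 7.0000.
        Var[R] = 2*n_A*n_B*(2*n_A*n_B - n_A - n_B) / ((n_A+n_B)^2 * (n_A+n_B-1)) = 4320/1584 = 2.7273.
        SD[R] = 1.6514.
Step 4: Continuity-corrected z = (R + 0.5 - E[R]) / SD[R] = (5 + 0.5 - 7.0000) / 1.6514 = -0.9083.
Step 5: Two-sided p-value via normal approximation = 2*(1 - Phi(|z|)) = 0.363722.
Step 6: alpha = 0.1. fail to reject H0.

R = 5, z = -0.9083, p = 0.363722, fail to reject H0.


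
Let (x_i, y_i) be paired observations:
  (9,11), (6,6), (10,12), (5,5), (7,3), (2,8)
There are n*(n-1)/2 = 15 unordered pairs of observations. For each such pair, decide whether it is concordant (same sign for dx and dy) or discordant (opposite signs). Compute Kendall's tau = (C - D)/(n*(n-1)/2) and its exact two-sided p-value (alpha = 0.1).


Step 1: Enumerate the 15 unordered pairs (i,j) with i<j and classify each by sign(x_j-x_i) * sign(y_j-y_i).
  (1,2):dx=-3,dy=-5->C; (1,3):dx=+1,dy=+1->C; (1,4):dx=-4,dy=-6->C; (1,5):dx=-2,dy=-8->C
  (1,6):dx=-7,dy=-3->C; (2,3):dx=+4,dy=+6->C; (2,4):dx=-1,dy=-1->C; (2,5):dx=+1,dy=-3->D
  (2,6):dx=-4,dy=+2->D; (3,4):dx=-5,dy=-7->C; (3,5):dx=-3,dy=-9->C; (3,6):dx=-8,dy=-4->C
  (4,5):dx=+2,dy=-2->D; (4,6):dx=-3,dy=+3->D; (5,6):dx=-5,dy=+5->D
Step 2: C = 10, D = 5, total pairs = 15.
Step 3: tau = (C - D)/(n(n-1)/2) = (10 - 5)/15 = 0.333333.
Step 4: Exact two-sided p-value (enumerate n! = 720 permutations of y under H0): p = 0.469444.
Step 5: alpha = 0.1. fail to reject H0.

tau_b = 0.3333 (C=10, D=5), p = 0.469444, fail to reject H0.


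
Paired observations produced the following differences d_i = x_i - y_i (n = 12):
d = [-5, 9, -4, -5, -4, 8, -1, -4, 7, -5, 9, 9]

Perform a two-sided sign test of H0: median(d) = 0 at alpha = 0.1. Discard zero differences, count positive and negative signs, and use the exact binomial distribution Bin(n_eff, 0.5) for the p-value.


Step 1: Discard zero differences. Original n = 12; n_eff = number of nonzero differences = 12.
Nonzero differences (with sign): -5, +9, -4, -5, -4, +8, -1, -4, +7, -5, +9, +9
Step 2: Count signs: positive = 5, negative = 7.
Step 3: Under H0: P(positive) = 0.5, so the number of positives S ~ Bin(12, 0.5).
Step 4: Two-sided exact p-value = sum of Bin(12,0.5) probabilities at or below the observed probability = 0.774414.
Step 5: alpha = 0.1. fail to reject H0.

n_eff = 12, pos = 5, neg = 7, p = 0.774414, fail to reject H0.


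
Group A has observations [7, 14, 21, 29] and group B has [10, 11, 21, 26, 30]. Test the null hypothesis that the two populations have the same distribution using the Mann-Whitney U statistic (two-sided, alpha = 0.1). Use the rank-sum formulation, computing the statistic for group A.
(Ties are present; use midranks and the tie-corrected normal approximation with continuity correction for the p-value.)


Step 1: Combine and sort all 9 observations; assign midranks.
sorted (value, group): (7,X), (10,Y), (11,Y), (14,X), (21,X), (21,Y), (26,Y), (29,X), (30,Y)
ranks: 7->1, 10->2, 11->3, 14->4, 21->5.5, 21->5.5, 26->7, 29->8, 30->9
Step 2: Rank sum for X: R1 = 1 + 4 + 5.5 + 8 = 18.5.
Step 3: U_X = R1 - n1(n1+1)/2 = 18.5 - 4*5/2 = 18.5 - 10 = 8.5.
       U_Y = n1*n2 - U_X = 20 - 8.5 = 11.5.
Step 4: Ties are present, so use the tie-corrected normal approximation (with continuity correction) for the p-value.
Step 5: p-value = 0.805701; compare to alpha = 0.1. fail to reject H0.

U_X = 8.5, p = 0.805701, fail to reject H0 at alpha = 0.1.


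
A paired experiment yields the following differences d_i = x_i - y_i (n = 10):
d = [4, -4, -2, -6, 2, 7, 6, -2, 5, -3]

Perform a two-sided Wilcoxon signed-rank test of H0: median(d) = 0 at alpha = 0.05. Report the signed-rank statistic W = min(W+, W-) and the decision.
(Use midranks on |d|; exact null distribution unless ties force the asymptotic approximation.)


Step 1: Drop any zero differences (none here) and take |d_i|.
|d| = [4, 4, 2, 6, 2, 7, 6, 2, 5, 3]
Step 2: Midrank |d_i| (ties get averaged ranks).
ranks: |4|->5.5, |4|->5.5, |2|->2, |6|->8.5, |2|->2, |7|->10, |6|->8.5, |2|->2, |5|->7, |3|->4
Step 3: Attach original signs; sum ranks with positive sign and with negative sign.
W+ = 5.5 + 2 + 10 + 8.5 + 7 = 33
W- = 5.5 + 2 + 8.5 + 2 + 4 = 22
(Check: W+ + W- = 55 should equal n(n+1)/2 = 55.)
Step 4: Test statistic W = min(W+, W-) = 22.
Step 5: Ties in |d|, so use the tie-corrected normal approximation.
        E[W] = n(n+1)/4 = 10*11/4 = 27.5.
        Tie groups: |d|=2 (t=3), |d|=4 (t=2), |d|=6 (t=2); sum(t^3 - t) = 36.
        Var[W] = n(n+1)(2n+1)/24 - sum(t^3-t)/48 = 2310/24 - 36/48 = 95.5.
        z = (W - E[W]) / sqrt(Var[W]) = (22 - 27.5) / 9.7724 = -0.5628.
        Two-sided p = 2*Phi(z) = 0.573565.
Step 6: alpha = 0.05. fail to reject H0.

W+ = 33, W- = 22, W = min = 22, p = 0.573565, fail to reject H0.


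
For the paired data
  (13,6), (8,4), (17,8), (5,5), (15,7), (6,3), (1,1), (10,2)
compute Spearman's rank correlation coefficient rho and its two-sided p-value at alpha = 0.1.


Step 1: Rank x and y separately (midranks; no ties here).
rank(x): 13->6, 8->4, 17->8, 5->2, 15->7, 6->3, 1->1, 10->5
rank(y): 6->6, 4->4, 8->8, 5->5, 7->7, 3->3, 1->1, 2->2
Step 2: d_i = R_x(i) - R_y(i); compute d_i^2.
  (6-6)^2=0, (4-4)^2=0, (8-8)^2=0, (2-5)^2=9, (7-7)^2=0, (3-3)^2=0, (1-1)^2=0, (5-2)^2=9
sum(d^2) = 18.
Step 3: rho = 1 - 6*18 / (8*(8^2 - 1)) = 1 - 108/504 = 0.785714.
Step 4: Under H0, t = rho * sqrt((n-2)/(1-rho^2)) = 3.1113 ~ t(6).
Step 5: Two-sided p-value from the t-distribution with 6 df = 0.020815.
Step 6: alpha = 0.1. reject H0.

rho = 0.7857, p = 0.020815, reject H0 at alpha = 0.1.


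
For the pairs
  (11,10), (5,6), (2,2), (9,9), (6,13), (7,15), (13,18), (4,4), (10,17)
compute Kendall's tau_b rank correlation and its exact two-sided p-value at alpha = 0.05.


Step 1: Enumerate the 36 unordered pairs (i,j) with i<j and classify each by sign(x_j-x_i) * sign(y_j-y_i).
  (1,2):dx=-6,dy=-4->C; (1,3):dx=-9,dy=-8->C; (1,4):dx=-2,dy=-1->C; (1,5):dx=-5,dy=+3->D
  (1,6):dx=-4,dy=+5->D; (1,7):dx=+2,dy=+8->C; (1,8):dx=-7,dy=-6->C; (1,9):dx=-1,dy=+7->D
  (2,3):dx=-3,dy=-4->C; (2,4):dx=+4,dy=+3->C; (2,5):dx=+1,dy=+7->C; (2,6):dx=+2,dy=+9->C
  (2,7):dx=+8,dy=+12->C; (2,8):dx=-1,dy=-2->C; (2,9):dx=+5,dy=+11->C; (3,4):dx=+7,dy=+7->C
  (3,5):dx=+4,dy=+11->C; (3,6):dx=+5,dy=+13->C; (3,7):dx=+11,dy=+16->C; (3,8):dx=+2,dy=+2->C
  (3,9):dx=+8,dy=+15->C; (4,5):dx=-3,dy=+4->D; (4,6):dx=-2,dy=+6->D; (4,7):dx=+4,dy=+9->C
  (4,8):dx=-5,dy=-5->C; (4,9):dx=+1,dy=+8->C; (5,6):dx=+1,dy=+2->C; (5,7):dx=+7,dy=+5->C
  (5,8):dx=-2,dy=-9->C; (5,9):dx=+4,dy=+4->C; (6,7):dx=+6,dy=+3->C; (6,8):dx=-3,dy=-11->C
  (6,9):dx=+3,dy=+2->C; (7,8):dx=-9,dy=-14->C; (7,9):dx=-3,dy=-1->C; (8,9):dx=+6,dy=+13->C
Step 2: C = 31, D = 5, total pairs = 36.
Step 3: tau = (C - D)/(n(n-1)/2) = (31 - 5)/36 = 0.722222.
Step 4: Exact two-sided p-value (enumerate n! = 362880 permutations of y under H0): p = 0.005886.
Step 5: alpha = 0.05. reject H0.

tau_b = 0.7222 (C=31, D=5), p = 0.005886, reject H0.


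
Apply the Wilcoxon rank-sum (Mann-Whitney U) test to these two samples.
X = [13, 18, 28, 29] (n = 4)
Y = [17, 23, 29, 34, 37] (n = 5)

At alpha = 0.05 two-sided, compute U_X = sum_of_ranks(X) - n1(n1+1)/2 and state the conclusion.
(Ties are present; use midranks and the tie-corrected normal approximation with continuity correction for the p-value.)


Step 1: Combine and sort all 9 observations; assign midranks.
sorted (value, group): (13,X), (17,Y), (18,X), (23,Y), (28,X), (29,X), (29,Y), (34,Y), (37,Y)
ranks: 13->1, 17->2, 18->3, 23->4, 28->5, 29->6.5, 29->6.5, 34->8, 37->9
Step 2: Rank sum for X: R1 = 1 + 3 + 5 + 6.5 = 15.5.
Step 3: U_X = R1 - n1(n1+1)/2 = 15.5 - 4*5/2 = 15.5 - 10 = 5.5.
       U_Y = n1*n2 - U_X = 20 - 5.5 = 14.5.
Step 4: Ties are present, so use the tie-corrected normal approximation (with continuity correction) for the p-value.
Step 5: p-value = 0.325163; compare to alpha = 0.05. fail to reject H0.

U_X = 5.5, p = 0.325163, fail to reject H0 at alpha = 0.05.


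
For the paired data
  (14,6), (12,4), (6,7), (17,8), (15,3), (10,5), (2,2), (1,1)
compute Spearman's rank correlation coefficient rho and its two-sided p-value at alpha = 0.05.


Step 1: Rank x and y separately (midranks; no ties here).
rank(x): 14->6, 12->5, 6->3, 17->8, 15->7, 10->4, 2->2, 1->1
rank(y): 6->6, 4->4, 7->7, 8->8, 3->3, 5->5, 2->2, 1->1
Step 2: d_i = R_x(i) - R_y(i); compute d_i^2.
  (6-6)^2=0, (5-4)^2=1, (3-7)^2=16, (8-8)^2=0, (7-3)^2=16, (4-5)^2=1, (2-2)^2=0, (1-1)^2=0
sum(d^2) = 34.
Step 3: rho = 1 - 6*34 / (8*(8^2 - 1)) = 1 - 204/504 = 0.595238.
Step 4: Under H0, t = rho * sqrt((n-2)/(1-rho^2)) = 1.8145 ~ t(6).
Step 5: Two-sided p-value from the t-distribution with 6 df = 0.119530.
Step 6: alpha = 0.05. fail to reject H0.

rho = 0.5952, p = 0.119530, fail to reject H0 at alpha = 0.05.


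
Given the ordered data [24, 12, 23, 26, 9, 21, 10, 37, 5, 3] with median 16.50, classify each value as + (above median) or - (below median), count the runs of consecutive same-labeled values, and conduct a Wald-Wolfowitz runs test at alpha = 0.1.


Step 1: Compute median = 16.50; label A = above, B = below.
Labels in order: ABAABABABB  (n_A = 5, n_B = 5)
Step 2: Count runs R = 8.
Step 3: Under H0 (random ordering), E[R] = 2*n_A*n_B/(n_A+n_B) + 1 = 2*5*5/10 + 1 = 6.0000.
        Var[R] = 2*n_A*n_B*(2*n_A*n_B - n_A - n_B) / ((n_A+n_B)^2 * (n_A+n_B-1)) = 2000/900 = 2.2222.
        SD[R] = 1.4907.
Step 4: Continuity-corrected z = (R - 0.5 - E[R]) / SD[R] = (8 - 0.5 - 6.0000) / 1.4907 = 1.0062.
Step 5: Two-sided p-value via normal approximation = 2*(1 - Phi(|z|)) = 0.314305.
Step 6: alpha = 0.1. fail to reject H0.

R = 8, z = 1.0062, p = 0.314305, fail to reject H0.


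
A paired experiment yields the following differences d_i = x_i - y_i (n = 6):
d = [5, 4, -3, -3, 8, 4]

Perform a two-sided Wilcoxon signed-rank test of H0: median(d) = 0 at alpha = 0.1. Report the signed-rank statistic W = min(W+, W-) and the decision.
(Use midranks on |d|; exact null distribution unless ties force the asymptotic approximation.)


Step 1: Drop any zero differences (none here) and take |d_i|.
|d| = [5, 4, 3, 3, 8, 4]
Step 2: Midrank |d_i| (ties get averaged ranks).
ranks: |5|->5, |4|->3.5, |3|->1.5, |3|->1.5, |8|->6, |4|->3.5
Step 3: Attach original signs; sum ranks with positive sign and with negative sign.
W+ = 5 + 3.5 + 6 + 3.5 = 18
W- = 1.5 + 1.5 = 3
(Check: W+ + W- = 21 should equal n(n+1)/2 = 21.)
Step 4: Test statistic W = min(W+, W-) = 3.
Step 5: Ties in |d|, so use the tie-corrected normal approximation.
        E[W] = n(n+1)/4 = 6*7/4 = 10.5.
        Tie groups: |d|=3 (t=2), |d|=4 (t=2); sum(t^3 - t) = 12.
        Var[W] = n(n+1)(2n+1)/24 - sum(t^3-t)/48 = 546/24 - 12/48 = 22.5.
        z = (W - E[W]) / sqrt(Var[W]) = (3 - 10.5) / 4.7434 = -1.5811.
        Two-sided p = 2*Phi(z) = 0.113846.
Step 6: alpha = 0.1. fail to reject H0.

W+ = 18, W- = 3, W = min = 3, p = 0.113846, fail to reject H0.


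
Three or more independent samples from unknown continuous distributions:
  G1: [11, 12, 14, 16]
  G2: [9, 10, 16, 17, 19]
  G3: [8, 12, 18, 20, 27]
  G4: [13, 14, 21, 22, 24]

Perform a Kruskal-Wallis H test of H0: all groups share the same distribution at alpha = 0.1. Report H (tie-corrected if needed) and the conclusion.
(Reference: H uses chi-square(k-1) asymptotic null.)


Step 1: Combine all N = 19 observations and assign midranks.
sorted (value, group, rank): (8,G3,1), (9,G2,2), (10,G2,3), (11,G1,4), (12,G1,5.5), (12,G3,5.5), (13,G4,7), (14,G1,8.5), (14,G4,8.5), (16,G1,10.5), (16,G2,10.5), (17,G2,12), (18,G3,13), (19,G2,14), (20,G3,15), (21,G4,16), (22,G4,17), (24,G4,18), (27,G3,19)
Step 2: Sum ranks within each group.
R_1 = 28.5 (n_1 = 4)
R_2 = 41.5 (n_2 = 5)
R_3 = 53.5 (n_3 = 5)
R_4 = 66.5 (n_4 = 5)
Step 3: H = 12/(N(N+1)) * sum(R_i^2/n_i) - 3(N+1)
     = 12/(19*20) * (28.5^2/4 + 41.5^2/5 + 53.5^2/5 + 66.5^2/5) - 3*20
     = 0.031579 * 2004.41 - 60
     = 3.297237.
Step 4: Ties present; correction factor C = 1 - 18/(19^3 - 19) = 0.997368. Corrected H = 3.297237 / 0.997368 = 3.305937.
Step 5: Under H0, H ~ chi^2(3); p-value = 0.346817.
Step 6: alpha = 0.1. fail to reject H0.

H = 3.3059, df = 3, p = 0.346817, fail to reject H0.


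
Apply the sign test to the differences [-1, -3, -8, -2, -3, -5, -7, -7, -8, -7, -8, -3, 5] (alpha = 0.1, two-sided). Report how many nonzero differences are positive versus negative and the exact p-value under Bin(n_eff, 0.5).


Step 1: Discard zero differences. Original n = 13; n_eff = number of nonzero differences = 13.
Nonzero differences (with sign): -1, -3, -8, -2, -3, -5, -7, -7, -8, -7, -8, -3, +5
Step 2: Count signs: positive = 1, negative = 12.
Step 3: Under H0: P(positive) = 0.5, so the number of positives S ~ Bin(13, 0.5).
Step 4: Two-sided exact p-value = sum of Bin(13,0.5) probabilities at or below the observed probability = 0.003418.
Step 5: alpha = 0.1. reject H0.

n_eff = 13, pos = 1, neg = 12, p = 0.003418, reject H0.


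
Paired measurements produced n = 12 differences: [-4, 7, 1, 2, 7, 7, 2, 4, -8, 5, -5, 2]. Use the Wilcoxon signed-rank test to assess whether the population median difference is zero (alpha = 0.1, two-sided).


Step 1: Drop any zero differences (none here) and take |d_i|.
|d| = [4, 7, 1, 2, 7, 7, 2, 4, 8, 5, 5, 2]
Step 2: Midrank |d_i| (ties get averaged ranks).
ranks: |4|->5.5, |7|->10, |1|->1, |2|->3, |7|->10, |7|->10, |2|->3, |4|->5.5, |8|->12, |5|->7.5, |5|->7.5, |2|->3
Step 3: Attach original signs; sum ranks with positive sign and with negative sign.
W+ = 10 + 1 + 3 + 10 + 10 + 3 + 5.5 + 7.5 + 3 = 53
W- = 5.5 + 12 + 7.5 = 25
(Check: W+ + W- = 78 should equal n(n+1)/2 = 78.)
Step 4: Test statistic W = min(W+, W-) = 25.
Step 5: Ties in |d|, so use the tie-corrected normal approximation.
        E[W] = n(n+1)/4 = 12*13/4 = 39.
        Tie groups: |d|=2 (t=3), |d|=4 (t=2), |d|=5 (t=2), |d|=7 (t=3); sum(t^3 - t) = 60.
        Var[W] = n(n+1)(2n+1)/24 - sum(t^3-t)/48 = 3900/24 - 60/48 = 161.25.
        z = (W - E[W]) / sqrt(Var[W]) = (25 - 39) / 12.6984 = -1.1025.
        Two-sided p = 2*Phi(z) = 0.270245.
Step 6: alpha = 0.1. fail to reject H0.

W+ = 53, W- = 25, W = min = 25, p = 0.270245, fail to reject H0.


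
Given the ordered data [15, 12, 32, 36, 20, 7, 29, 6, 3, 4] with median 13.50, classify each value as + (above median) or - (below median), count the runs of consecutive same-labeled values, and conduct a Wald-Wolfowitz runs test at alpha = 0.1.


Step 1: Compute median = 13.50; label A = above, B = below.
Labels in order: ABAAABABBB  (n_A = 5, n_B = 5)
Step 2: Count runs R = 6.
Step 3: Under H0 (random ordering), E[R] = 2*n_A*n_B/(n_A+n_B) + 1 = 2*5*5/10 + 1 = 6.0000.
        Var[R] = 2*n_A*n_B*(2*n_A*n_B - n_A - n_B) / ((n_A+n_B)^2 * (n_A+n_B-1)) = 2000/900 = 2.2222.
        SD[R] = 1.4907.
Step 4: R = E[R], so z = 0 with no continuity correction.
Step 5: Two-sided p-value via normal approximation = 2*(1 - Phi(|z|)) = 1.000000.
Step 6: alpha = 0.1. fail to reject H0.

R = 6, z = 0.0000, p = 1.000000, fail to reject H0.


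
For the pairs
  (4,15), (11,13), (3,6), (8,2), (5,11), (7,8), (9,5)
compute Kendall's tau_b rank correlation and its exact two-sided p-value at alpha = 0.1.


Step 1: Enumerate the 21 unordered pairs (i,j) with i<j and classify each by sign(x_j-x_i) * sign(y_j-y_i).
  (1,2):dx=+7,dy=-2->D; (1,3):dx=-1,dy=-9->C; (1,4):dx=+4,dy=-13->D; (1,5):dx=+1,dy=-4->D
  (1,6):dx=+3,dy=-7->D; (1,7):dx=+5,dy=-10->D; (2,3):dx=-8,dy=-7->C; (2,4):dx=-3,dy=-11->C
  (2,5):dx=-6,dy=-2->C; (2,6):dx=-4,dy=-5->C; (2,7):dx=-2,dy=-8->C; (3,4):dx=+5,dy=-4->D
  (3,5):dx=+2,dy=+5->C; (3,6):dx=+4,dy=+2->C; (3,7):dx=+6,dy=-1->D; (4,5):dx=-3,dy=+9->D
  (4,6):dx=-1,dy=+6->D; (4,7):dx=+1,dy=+3->C; (5,6):dx=+2,dy=-3->D; (5,7):dx=+4,dy=-6->D
  (6,7):dx=+2,dy=-3->D
Step 2: C = 9, D = 12, total pairs = 21.
Step 3: tau = (C - D)/(n(n-1)/2) = (9 - 12)/21 = -0.142857.
Step 4: Exact two-sided p-value (enumerate n! = 5040 permutations of y under H0): p = 0.772619.
Step 5: alpha = 0.1. fail to reject H0.

tau_b = -0.1429 (C=9, D=12), p = 0.772619, fail to reject H0.


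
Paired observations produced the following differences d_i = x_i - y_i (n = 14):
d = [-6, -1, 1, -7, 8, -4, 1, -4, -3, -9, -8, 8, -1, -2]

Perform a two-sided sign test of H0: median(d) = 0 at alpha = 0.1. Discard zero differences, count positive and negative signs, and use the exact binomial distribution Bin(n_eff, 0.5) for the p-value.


Step 1: Discard zero differences. Original n = 14; n_eff = number of nonzero differences = 14.
Nonzero differences (with sign): -6, -1, +1, -7, +8, -4, +1, -4, -3, -9, -8, +8, -1, -2
Step 2: Count signs: positive = 4, negative = 10.
Step 3: Under H0: P(positive) = 0.5, so the number of positives S ~ Bin(14, 0.5).
Step 4: Two-sided exact p-value = sum of Bin(14,0.5) probabilities at or below the observed probability = 0.179565.
Step 5: alpha = 0.1. fail to reject H0.

n_eff = 14, pos = 4, neg = 10, p = 0.179565, fail to reject H0.


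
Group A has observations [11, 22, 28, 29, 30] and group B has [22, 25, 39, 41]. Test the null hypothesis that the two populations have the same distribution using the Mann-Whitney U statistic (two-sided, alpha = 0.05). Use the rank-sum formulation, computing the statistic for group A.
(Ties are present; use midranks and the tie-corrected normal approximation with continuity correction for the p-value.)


Step 1: Combine and sort all 9 observations; assign midranks.
sorted (value, group): (11,X), (22,X), (22,Y), (25,Y), (28,X), (29,X), (30,X), (39,Y), (41,Y)
ranks: 11->1, 22->2.5, 22->2.5, 25->4, 28->5, 29->6, 30->7, 39->8, 41->9
Step 2: Rank sum for X: R1 = 1 + 2.5 + 5 + 6 + 7 = 21.5.
Step 3: U_X = R1 - n1(n1+1)/2 = 21.5 - 5*6/2 = 21.5 - 15 = 6.5.
       U_Y = n1*n2 - U_X = 20 - 6.5 = 13.5.
Step 4: Ties are present, so use the tie-corrected normal approximation (with continuity correction) for the p-value.
Step 5: p-value = 0.460558; compare to alpha = 0.05. fail to reject H0.

U_X = 6.5, p = 0.460558, fail to reject H0 at alpha = 0.05.


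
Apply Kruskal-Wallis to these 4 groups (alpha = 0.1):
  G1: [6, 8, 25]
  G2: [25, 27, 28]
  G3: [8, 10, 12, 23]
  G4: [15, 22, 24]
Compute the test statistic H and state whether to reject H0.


Step 1: Combine all N = 13 observations and assign midranks.
sorted (value, group, rank): (6,G1,1), (8,G1,2.5), (8,G3,2.5), (10,G3,4), (12,G3,5), (15,G4,6), (22,G4,7), (23,G3,8), (24,G4,9), (25,G1,10.5), (25,G2,10.5), (27,G2,12), (28,G2,13)
Step 2: Sum ranks within each group.
R_1 = 14 (n_1 = 3)
R_2 = 35.5 (n_2 = 3)
R_3 = 19.5 (n_3 = 4)
R_4 = 22 (n_4 = 3)
Step 3: H = 12/(N(N+1)) * sum(R_i^2/n_i) - 3(N+1)
     = 12/(13*14) * (14^2/3 + 35.5^2/3 + 19.5^2/4 + 22^2/3) - 3*14
     = 0.065934 * 741.812 - 42
     = 6.910714.
Step 4: Ties present; correction factor C = 1 - 12/(13^3 - 13) = 0.994505. Corrected H = 6.910714 / 0.994505 = 6.948895.
Step 5: Under H0, H ~ chi^2(3); p-value = 0.073545.
Step 6: alpha = 0.1. reject H0.

H = 6.9489, df = 3, p = 0.073545, reject H0.


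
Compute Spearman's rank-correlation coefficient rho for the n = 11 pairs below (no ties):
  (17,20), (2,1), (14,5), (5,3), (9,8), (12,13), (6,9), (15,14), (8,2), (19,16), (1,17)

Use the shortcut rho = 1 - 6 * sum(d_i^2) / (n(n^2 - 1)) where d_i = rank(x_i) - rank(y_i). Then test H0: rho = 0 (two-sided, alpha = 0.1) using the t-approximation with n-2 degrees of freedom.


Step 1: Rank x and y separately (midranks; no ties here).
rank(x): 17->10, 2->2, 14->8, 5->3, 9->6, 12->7, 6->4, 15->9, 8->5, 19->11, 1->1
rank(y): 20->11, 1->1, 5->4, 3->3, 8->5, 13->7, 9->6, 14->8, 2->2, 16->9, 17->10
Step 2: d_i = R_x(i) - R_y(i); compute d_i^2.
  (10-11)^2=1, (2-1)^2=1, (8-4)^2=16, (3-3)^2=0, (6-5)^2=1, (7-7)^2=0, (4-6)^2=4, (9-8)^2=1, (5-2)^2=9, (11-9)^2=4, (1-10)^2=81
sum(d^2) = 118.
Step 3: rho = 1 - 6*118 / (11*(11^2 - 1)) = 1 - 708/1320 = 0.463636.
Step 4: Under H0, t = rho * sqrt((n-2)/(1-rho^2)) = 1.5698 ~ t(9).
Step 5: Two-sided p-value from the t-distribution with 9 df = 0.150901.
Step 6: alpha = 0.1. fail to reject H0.

rho = 0.4636, p = 0.150901, fail to reject H0 at alpha = 0.1.


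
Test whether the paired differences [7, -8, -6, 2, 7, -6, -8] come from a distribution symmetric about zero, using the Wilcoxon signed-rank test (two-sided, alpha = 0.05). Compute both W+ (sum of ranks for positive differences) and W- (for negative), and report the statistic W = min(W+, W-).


Step 1: Drop any zero differences (none here) and take |d_i|.
|d| = [7, 8, 6, 2, 7, 6, 8]
Step 2: Midrank |d_i| (ties get averaged ranks).
ranks: |7|->4.5, |8|->6.5, |6|->2.5, |2|->1, |7|->4.5, |6|->2.5, |8|->6.5
Step 3: Attach original signs; sum ranks with positive sign and with negative sign.
W+ = 4.5 + 1 + 4.5 = 10
W- = 6.5 + 2.5 + 2.5 + 6.5 = 18
(Check: W+ + W- = 28 should equal n(n+1)/2 = 28.)
Step 4: Test statistic W = min(W+, W-) = 10.
Step 5: Ties in |d|, so use the tie-corrected normal approximation.
        E[W] = n(n+1)/4 = 7*8/4 = 14.
        Tie groups: |d|=6 (t=2), |d|=7 (t=2), |d|=8 (t=2); sum(t^3 - t) = 18.
        Var[W] = n(n+1)(2n+1)/24 - sum(t^3-t)/48 = 840/24 - 18/48 = 34.625.
        z = (W - E[W]) / sqrt(Var[W]) = (10 - 14) / 5.8843 = -0.6798.
        Two-sided p = 2*Phi(z) = 0.496647.
Step 6: alpha = 0.05. fail to reject H0.

W+ = 10, W- = 18, W = min = 10, p = 0.496647, fail to reject H0.


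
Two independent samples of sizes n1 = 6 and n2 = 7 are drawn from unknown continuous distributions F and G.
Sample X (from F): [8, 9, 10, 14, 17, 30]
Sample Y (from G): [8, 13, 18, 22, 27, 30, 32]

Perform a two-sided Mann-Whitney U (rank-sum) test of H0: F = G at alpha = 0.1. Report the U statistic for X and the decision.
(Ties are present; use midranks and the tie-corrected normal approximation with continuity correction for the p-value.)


Step 1: Combine and sort all 13 observations; assign midranks.
sorted (value, group): (8,X), (8,Y), (9,X), (10,X), (13,Y), (14,X), (17,X), (18,Y), (22,Y), (27,Y), (30,X), (30,Y), (32,Y)
ranks: 8->1.5, 8->1.5, 9->3, 10->4, 13->5, 14->6, 17->7, 18->8, 22->9, 27->10, 30->11.5, 30->11.5, 32->13
Step 2: Rank sum for X: R1 = 1.5 + 3 + 4 + 6 + 7 + 11.5 = 33.
Step 3: U_X = R1 - n1(n1+1)/2 = 33 - 6*7/2 = 33 - 21 = 12.
       U_Y = n1*n2 - U_X = 42 - 12 = 30.
Step 4: Ties are present, so use the tie-corrected normal approximation (with continuity correction) for the p-value.
Step 5: p-value = 0.223363; compare to alpha = 0.1. fail to reject H0.

U_X = 12, p = 0.223363, fail to reject H0 at alpha = 0.1.


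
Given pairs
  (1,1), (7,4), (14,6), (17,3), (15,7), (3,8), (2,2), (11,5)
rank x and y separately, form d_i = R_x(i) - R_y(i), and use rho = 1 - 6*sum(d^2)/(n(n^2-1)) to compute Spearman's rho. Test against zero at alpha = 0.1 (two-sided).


Step 1: Rank x and y separately (midranks; no ties here).
rank(x): 1->1, 7->4, 14->6, 17->8, 15->7, 3->3, 2->2, 11->5
rank(y): 1->1, 4->4, 6->6, 3->3, 7->7, 8->8, 2->2, 5->5
Step 2: d_i = R_x(i) - R_y(i); compute d_i^2.
  (1-1)^2=0, (4-4)^2=0, (6-6)^2=0, (8-3)^2=25, (7-7)^2=0, (3-8)^2=25, (2-2)^2=0, (5-5)^2=0
sum(d^2) = 50.
Step 3: rho = 1 - 6*50 / (8*(8^2 - 1)) = 1 - 300/504 = 0.404762.
Step 4: Under H0, t = rho * sqrt((n-2)/(1-rho^2)) = 1.0842 ~ t(6).
Step 5: Two-sided p-value from the t-distribution with 6 df = 0.319889.
Step 6: alpha = 0.1. fail to reject H0.

rho = 0.4048, p = 0.319889, fail to reject H0 at alpha = 0.1.


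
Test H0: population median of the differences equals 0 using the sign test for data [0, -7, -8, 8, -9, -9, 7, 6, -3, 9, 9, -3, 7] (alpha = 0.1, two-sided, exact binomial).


Step 1: Discard zero differences. Original n = 13; n_eff = number of nonzero differences = 12.
Nonzero differences (with sign): -7, -8, +8, -9, -9, +7, +6, -3, +9, +9, -3, +7
Step 2: Count signs: positive = 6, negative = 6.
Step 3: Under H0: P(positive) = 0.5, so the number of positives S ~ Bin(12, 0.5).
Step 4: Two-sided exact p-value = sum of Bin(12,0.5) probabilities at or below the observed probability = 1.000000.
Step 5: alpha = 0.1. fail to reject H0.

n_eff = 12, pos = 6, neg = 6, p = 1.000000, fail to reject H0.


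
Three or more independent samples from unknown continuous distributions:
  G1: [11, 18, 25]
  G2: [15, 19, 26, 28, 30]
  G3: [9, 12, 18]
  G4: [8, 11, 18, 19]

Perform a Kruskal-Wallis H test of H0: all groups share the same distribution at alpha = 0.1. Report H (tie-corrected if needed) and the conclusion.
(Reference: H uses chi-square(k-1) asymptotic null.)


Step 1: Combine all N = 15 observations and assign midranks.
sorted (value, group, rank): (8,G4,1), (9,G3,2), (11,G1,3.5), (11,G4,3.5), (12,G3,5), (15,G2,6), (18,G1,8), (18,G3,8), (18,G4,8), (19,G2,10.5), (19,G4,10.5), (25,G1,12), (26,G2,13), (28,G2,14), (30,G2,15)
Step 2: Sum ranks within each group.
R_1 = 23.5 (n_1 = 3)
R_2 = 58.5 (n_2 = 5)
R_3 = 15 (n_3 = 3)
R_4 = 23 (n_4 = 4)
Step 3: H = 12/(N(N+1)) * sum(R_i^2/n_i) - 3(N+1)
     = 12/(15*16) * (23.5^2/3 + 58.5^2/5 + 15^2/3 + 23^2/4) - 3*16
     = 0.050000 * 1075.78 - 48
     = 5.789167.
Step 4: Ties present; correction factor C = 1 - 36/(15^3 - 15) = 0.989286. Corrected H = 5.789167 / 0.989286 = 5.851865.
Step 5: Under H0, H ~ chi^2(3); p-value = 0.119044.
Step 6: alpha = 0.1. fail to reject H0.

H = 5.8519, df = 3, p = 0.119044, fail to reject H0.


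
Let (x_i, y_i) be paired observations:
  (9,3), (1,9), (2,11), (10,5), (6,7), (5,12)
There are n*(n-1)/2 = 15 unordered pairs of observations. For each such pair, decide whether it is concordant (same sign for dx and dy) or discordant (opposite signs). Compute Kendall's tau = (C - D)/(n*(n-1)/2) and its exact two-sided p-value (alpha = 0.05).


Step 1: Enumerate the 15 unordered pairs (i,j) with i<j and classify each by sign(x_j-x_i) * sign(y_j-y_i).
  (1,2):dx=-8,dy=+6->D; (1,3):dx=-7,dy=+8->D; (1,4):dx=+1,dy=+2->C; (1,5):dx=-3,dy=+4->D
  (1,6):dx=-4,dy=+9->D; (2,3):dx=+1,dy=+2->C; (2,4):dx=+9,dy=-4->D; (2,5):dx=+5,dy=-2->D
  (2,6):dx=+4,dy=+3->C; (3,4):dx=+8,dy=-6->D; (3,5):dx=+4,dy=-4->D; (3,6):dx=+3,dy=+1->C
  (4,5):dx=-4,dy=+2->D; (4,6):dx=-5,dy=+7->D; (5,6):dx=-1,dy=+5->D
Step 2: C = 4, D = 11, total pairs = 15.
Step 3: tau = (C - D)/(n(n-1)/2) = (4 - 11)/15 = -0.466667.
Step 4: Exact two-sided p-value (enumerate n! = 720 permutations of y under H0): p = 0.272222.
Step 5: alpha = 0.05. fail to reject H0.

tau_b = -0.4667 (C=4, D=11), p = 0.272222, fail to reject H0.


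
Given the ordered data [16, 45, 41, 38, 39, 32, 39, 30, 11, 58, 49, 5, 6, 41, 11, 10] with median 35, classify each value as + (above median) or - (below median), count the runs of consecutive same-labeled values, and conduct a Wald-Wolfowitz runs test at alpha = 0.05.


Step 1: Compute median = 35; label A = above, B = below.
Labels in order: BAAAABABBAABBABB  (n_A = 8, n_B = 8)
Step 2: Count runs R = 9.
Step 3: Under H0 (random ordering), E[R] = 2*n_A*n_B/(n_A+n_B) + 1 = 2*8*8/16 + 1 = 9.0000.
        Var[R] = 2*n_A*n_B*(2*n_A*n_B - n_A - n_B) / ((n_A+n_B)^2 * (n_A+n_B-1)) = 14336/3840 = 3.7333.
        SD[R] = 1.9322.
Step 4: R = E[R], so z = 0 with no continuity correction.
Step 5: Two-sided p-value via normal approximation = 2*(1 - Phi(|z|)) = 1.000000.
Step 6: alpha = 0.05. fail to reject H0.

R = 9, z = 0.0000, p = 1.000000, fail to reject H0.


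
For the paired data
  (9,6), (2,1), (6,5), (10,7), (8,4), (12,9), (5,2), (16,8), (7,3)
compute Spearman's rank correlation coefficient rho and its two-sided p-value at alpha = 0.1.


Step 1: Rank x and y separately (midranks; no ties here).
rank(x): 9->6, 2->1, 6->3, 10->7, 8->5, 12->8, 5->2, 16->9, 7->4
rank(y): 6->6, 1->1, 5->5, 7->7, 4->4, 9->9, 2->2, 8->8, 3->3
Step 2: d_i = R_x(i) - R_y(i); compute d_i^2.
  (6-6)^2=0, (1-1)^2=0, (3-5)^2=4, (7-7)^2=0, (5-4)^2=1, (8-9)^2=1, (2-2)^2=0, (9-8)^2=1, (4-3)^2=1
sum(d^2) = 8.
Step 3: rho = 1 - 6*8 / (9*(9^2 - 1)) = 1 - 48/720 = 0.933333.
Step 4: Under H0, t = rho * sqrt((n-2)/(1-rho^2)) = 6.8783 ~ t(7).
Step 5: Two-sided p-value from the t-distribution with 7 df = 0.000236.
Step 6: alpha = 0.1. reject H0.

rho = 0.9333, p = 0.000236, reject H0 at alpha = 0.1.


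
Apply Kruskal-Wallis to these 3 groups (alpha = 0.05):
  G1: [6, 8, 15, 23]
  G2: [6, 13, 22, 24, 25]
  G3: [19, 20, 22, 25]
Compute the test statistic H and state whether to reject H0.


Step 1: Combine all N = 13 observations and assign midranks.
sorted (value, group, rank): (6,G1,1.5), (6,G2,1.5), (8,G1,3), (13,G2,4), (15,G1,5), (19,G3,6), (20,G3,7), (22,G2,8.5), (22,G3,8.5), (23,G1,10), (24,G2,11), (25,G2,12.5), (25,G3,12.5)
Step 2: Sum ranks within each group.
R_1 = 19.5 (n_1 = 4)
R_2 = 37.5 (n_2 = 5)
R_3 = 34 (n_3 = 4)
Step 3: H = 12/(N(N+1)) * sum(R_i^2/n_i) - 3(N+1)
     = 12/(13*14) * (19.5^2/4 + 37.5^2/5 + 34^2/4) - 3*14
     = 0.065934 * 665.312 - 42
     = 1.866758.
Step 4: Ties present; correction factor C = 1 - 18/(13^3 - 13) = 0.991758. Corrected H = 1.866758 / 0.991758 = 1.882271.
Step 5: Under H0, H ~ chi^2(2); p-value = 0.390184.
Step 6: alpha = 0.05. fail to reject H0.

H = 1.8823, df = 2, p = 0.390184, fail to reject H0.


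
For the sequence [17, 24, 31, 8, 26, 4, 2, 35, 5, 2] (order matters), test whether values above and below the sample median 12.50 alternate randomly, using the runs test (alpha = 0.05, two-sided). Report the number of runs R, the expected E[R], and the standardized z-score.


Step 1: Compute median = 12.50; label A = above, B = below.
Labels in order: AAABABBABB  (n_A = 5, n_B = 5)
Step 2: Count runs R = 6.
Step 3: Under H0 (random ordering), E[R] = 2*n_A*n_B/(n_A+n_B) + 1 = 2*5*5/10 + 1 = 6.0000.
        Var[R] = 2*n_A*n_B*(2*n_A*n_B - n_A - n_B) / ((n_A+n_B)^2 * (n_A+n_B-1)) = 2000/900 = 2.2222.
        SD[R] = 1.4907.
Step 4: R = E[R], so z = 0 with no continuity correction.
Step 5: Two-sided p-value via normal approximation = 2*(1 - Phi(|z|)) = 1.000000.
Step 6: alpha = 0.05. fail to reject H0.

R = 6, z = 0.0000, p = 1.000000, fail to reject H0.


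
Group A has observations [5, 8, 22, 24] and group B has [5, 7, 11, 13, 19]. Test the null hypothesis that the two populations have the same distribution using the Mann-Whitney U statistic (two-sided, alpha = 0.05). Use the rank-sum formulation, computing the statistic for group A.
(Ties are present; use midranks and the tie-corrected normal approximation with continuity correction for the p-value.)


Step 1: Combine and sort all 9 observations; assign midranks.
sorted (value, group): (5,X), (5,Y), (7,Y), (8,X), (11,Y), (13,Y), (19,Y), (22,X), (24,X)
ranks: 5->1.5, 5->1.5, 7->3, 8->4, 11->5, 13->6, 19->7, 22->8, 24->9
Step 2: Rank sum for X: R1 = 1.5 + 4 + 8 + 9 = 22.5.
Step 3: U_X = R1 - n1(n1+1)/2 = 22.5 - 4*5/2 = 22.5 - 10 = 12.5.
       U_Y = n1*n2 - U_X = 20 - 12.5 = 7.5.
Step 4: Ties are present, so use the tie-corrected normal approximation (with continuity correction) for the p-value.
Step 5: p-value = 0.622753; compare to alpha = 0.05. fail to reject H0.

U_X = 12.5, p = 0.622753, fail to reject H0 at alpha = 0.05.


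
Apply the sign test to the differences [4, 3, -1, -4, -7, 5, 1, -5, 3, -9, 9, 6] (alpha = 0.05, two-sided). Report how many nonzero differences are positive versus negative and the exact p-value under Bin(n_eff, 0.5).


Step 1: Discard zero differences. Original n = 12; n_eff = number of nonzero differences = 12.
Nonzero differences (with sign): +4, +3, -1, -4, -7, +5, +1, -5, +3, -9, +9, +6
Step 2: Count signs: positive = 7, negative = 5.
Step 3: Under H0: P(positive) = 0.5, so the number of positives S ~ Bin(12, 0.5).
Step 4: Two-sided exact p-value = sum of Bin(12,0.5) probabilities at or below the observed probability = 0.774414.
Step 5: alpha = 0.05. fail to reject H0.

n_eff = 12, pos = 7, neg = 5, p = 0.774414, fail to reject H0.


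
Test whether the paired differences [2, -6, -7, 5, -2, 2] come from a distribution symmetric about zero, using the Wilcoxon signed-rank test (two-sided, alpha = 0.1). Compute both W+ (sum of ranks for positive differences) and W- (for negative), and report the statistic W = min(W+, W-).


Step 1: Drop any zero differences (none here) and take |d_i|.
|d| = [2, 6, 7, 5, 2, 2]
Step 2: Midrank |d_i| (ties get averaged ranks).
ranks: |2|->2, |6|->5, |7|->6, |5|->4, |2|->2, |2|->2
Step 3: Attach original signs; sum ranks with positive sign and with negative sign.
W+ = 2 + 4 + 2 = 8
W- = 5 + 6 + 2 = 13
(Check: W+ + W- = 21 should equal n(n+1)/2 = 21.)
Step 4: Test statistic W = min(W+, W-) = 8.
Step 5: Ties in |d|, so use the tie-corrected normal approximation.
        E[W] = n(n+1)/4 = 6*7/4 = 10.5.
        Tie groups: |d|=2 (t=3); sum(t^3 - t) = 24.
        Var[W] = n(n+1)(2n+1)/24 - sum(t^3-t)/48 = 546/24 - 24/48 = 22.25.
        z = (W - E[W]) / sqrt(Var[W]) = (8 - 10.5) / 4.7170 = -0.5300.
        Two-sided p = 2*Phi(z) = 0.596113.
Step 6: alpha = 0.1. fail to reject H0.

W+ = 8, W- = 13, W = min = 8, p = 0.596113, fail to reject H0.


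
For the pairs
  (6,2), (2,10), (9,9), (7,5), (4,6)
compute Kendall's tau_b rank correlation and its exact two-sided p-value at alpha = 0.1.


Step 1: Enumerate the 10 unordered pairs (i,j) with i<j and classify each by sign(x_j-x_i) * sign(y_j-y_i).
  (1,2):dx=-4,dy=+8->D; (1,3):dx=+3,dy=+7->C; (1,4):dx=+1,dy=+3->C; (1,5):dx=-2,dy=+4->D
  (2,3):dx=+7,dy=-1->D; (2,4):dx=+5,dy=-5->D; (2,5):dx=+2,dy=-4->D; (3,4):dx=-2,dy=-4->C
  (3,5):dx=-5,dy=-3->C; (4,5):dx=-3,dy=+1->D
Step 2: C = 4, D = 6, total pairs = 10.
Step 3: tau = (C - D)/(n(n-1)/2) = (4 - 6)/10 = -0.200000.
Step 4: Exact two-sided p-value (enumerate n! = 120 permutations of y under H0): p = 0.816667.
Step 5: alpha = 0.1. fail to reject H0.

tau_b = -0.2000 (C=4, D=6), p = 0.816667, fail to reject H0.


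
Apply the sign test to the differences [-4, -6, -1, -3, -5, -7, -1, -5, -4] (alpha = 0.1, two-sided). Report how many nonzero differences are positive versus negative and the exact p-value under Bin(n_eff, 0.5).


Step 1: Discard zero differences. Original n = 9; n_eff = number of nonzero differences = 9.
Nonzero differences (with sign): -4, -6, -1, -3, -5, -7, -1, -5, -4
Step 2: Count signs: positive = 0, negative = 9.
Step 3: Under H0: P(positive) = 0.5, so the number of positives S ~ Bin(9, 0.5).
Step 4: Two-sided exact p-value = sum of Bin(9,0.5) probabilities at or below the observed probability = 0.003906.
Step 5: alpha = 0.1. reject H0.

n_eff = 9, pos = 0, neg = 9, p = 0.003906, reject H0.


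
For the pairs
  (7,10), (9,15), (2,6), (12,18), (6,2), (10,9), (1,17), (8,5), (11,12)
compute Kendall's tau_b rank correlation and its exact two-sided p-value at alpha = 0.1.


Step 1: Enumerate the 36 unordered pairs (i,j) with i<j and classify each by sign(x_j-x_i) * sign(y_j-y_i).
  (1,2):dx=+2,dy=+5->C; (1,3):dx=-5,dy=-4->C; (1,4):dx=+5,dy=+8->C; (1,5):dx=-1,dy=-8->C
  (1,6):dx=+3,dy=-1->D; (1,7):dx=-6,dy=+7->D; (1,8):dx=+1,dy=-5->D; (1,9):dx=+4,dy=+2->C
  (2,3):dx=-7,dy=-9->C; (2,4):dx=+3,dy=+3->C; (2,5):dx=-3,dy=-13->C; (2,6):dx=+1,dy=-6->D
  (2,7):dx=-8,dy=+2->D; (2,8):dx=-1,dy=-10->C; (2,9):dx=+2,dy=-3->D; (3,4):dx=+10,dy=+12->C
  (3,5):dx=+4,dy=-4->D; (3,6):dx=+8,dy=+3->C; (3,7):dx=-1,dy=+11->D; (3,8):dx=+6,dy=-1->D
  (3,9):dx=+9,dy=+6->C; (4,5):dx=-6,dy=-16->C; (4,6):dx=-2,dy=-9->C; (4,7):dx=-11,dy=-1->C
  (4,8):dx=-4,dy=-13->C; (4,9):dx=-1,dy=-6->C; (5,6):dx=+4,dy=+7->C; (5,7):dx=-5,dy=+15->D
  (5,8):dx=+2,dy=+3->C; (5,9):dx=+5,dy=+10->C; (6,7):dx=-9,dy=+8->D; (6,8):dx=-2,dy=-4->C
  (6,9):dx=+1,dy=+3->C; (7,8):dx=+7,dy=-12->D; (7,9):dx=+10,dy=-5->D; (8,9):dx=+3,dy=+7->C
Step 2: C = 23, D = 13, total pairs = 36.
Step 3: tau = (C - D)/(n(n-1)/2) = (23 - 13)/36 = 0.277778.
Step 4: Exact two-sided p-value (enumerate n! = 362880 permutations of y under H0): p = 0.358488.
Step 5: alpha = 0.1. fail to reject H0.

tau_b = 0.2778 (C=23, D=13), p = 0.358488, fail to reject H0.


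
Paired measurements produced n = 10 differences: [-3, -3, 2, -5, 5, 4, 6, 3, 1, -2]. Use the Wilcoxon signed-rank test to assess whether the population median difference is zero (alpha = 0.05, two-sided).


Step 1: Drop any zero differences (none here) and take |d_i|.
|d| = [3, 3, 2, 5, 5, 4, 6, 3, 1, 2]
Step 2: Midrank |d_i| (ties get averaged ranks).
ranks: |3|->5, |3|->5, |2|->2.5, |5|->8.5, |5|->8.5, |4|->7, |6|->10, |3|->5, |1|->1, |2|->2.5
Step 3: Attach original signs; sum ranks with positive sign and with negative sign.
W+ = 2.5 + 8.5 + 7 + 10 + 5 + 1 = 34
W- = 5 + 5 + 8.5 + 2.5 = 21
(Check: W+ + W- = 55 should equal n(n+1)/2 = 55.)
Step 4: Test statistic W = min(W+, W-) = 21.
Step 5: Ties in |d|, so use the tie-corrected normal approximation.
        E[W] = n(n+1)/4 = 10*11/4 = 27.5.
        Tie groups: |d|=2 (t=2), |d|=3 (t=3), |d|=5 (t=2); sum(t^3 - t) = 36.
        Var[W] = n(n+1)(2n+1)/24 - sum(t^3-t)/48 = 2310/24 - 36/48 = 95.5.
        z = (W - E[W]) / sqrt(Var[W]) = (21 - 27.5) / 9.7724 = -0.6651.
        Two-sided p = 2*Phi(z) = 0.505962.
Step 6: alpha = 0.05. fail to reject H0.

W+ = 34, W- = 21, W = min = 21, p = 0.505962, fail to reject H0.
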